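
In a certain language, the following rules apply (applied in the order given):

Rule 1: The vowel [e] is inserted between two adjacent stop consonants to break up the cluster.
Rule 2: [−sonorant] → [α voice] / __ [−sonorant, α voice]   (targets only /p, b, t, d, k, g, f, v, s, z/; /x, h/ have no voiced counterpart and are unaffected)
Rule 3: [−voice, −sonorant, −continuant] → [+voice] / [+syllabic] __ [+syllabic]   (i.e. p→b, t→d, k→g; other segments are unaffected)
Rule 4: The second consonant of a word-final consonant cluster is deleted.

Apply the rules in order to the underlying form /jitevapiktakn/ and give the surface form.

jidevabigedak

Rule 1 (stop-cluster e-epenthesis): /k/ and /t/ form a stop–stop cluster, so [e] is inserted between them. /jitevapiktakn/ → jitevapiketakn.
Rule 2 (regressive voicing assimilation): no segment meets the environment; /jitevapiketakn/ is unchanged.
Rule 3 (intervocalic voicing): /t/ is a voiceless stop between vowels /i/ and /e/, so it voices to [d]. /p/ is a voiceless stop between vowels /a/ and /i/, so it voices to [b]. /k/ is a voiceless stop between vowels /i/ and /e/, so it voices to [g]. /t/ is a voiceless stop between vowels /e/ and /a/, so it voices to [d]. /jitevapiketakn/ → jidevabigedakn.
Rule 4 (final cluster simplification): /n/ is the second consonant of a word-final cluster /kn/, so it deletes. /jidevabigedakn/ → jidevabigedak.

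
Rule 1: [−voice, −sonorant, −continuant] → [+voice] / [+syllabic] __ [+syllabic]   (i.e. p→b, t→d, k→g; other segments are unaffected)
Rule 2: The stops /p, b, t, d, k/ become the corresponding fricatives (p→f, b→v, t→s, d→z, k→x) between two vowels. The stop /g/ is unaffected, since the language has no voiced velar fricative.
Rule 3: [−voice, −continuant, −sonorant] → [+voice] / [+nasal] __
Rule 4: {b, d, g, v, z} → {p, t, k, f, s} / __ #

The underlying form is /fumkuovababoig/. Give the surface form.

Rule 1 (intervocalic voicing): no segment meets the environment; /fumkuovababoig/ is unchanged.
Rule 2 (intervocalic spirantization): /b/ is a stop between vowels /a/ and /a/, so it spirantizes to the fricative [v]. /b/ is a stop between vowels /a/ and /o/, so it spirantizes to the fricative [v]. /fumkuovababoig/ → fumkuovavavoig.
Rule 3 (post-nasal voicing): /k/ is a voiceless stop immediately after the nasal /m/, so it voices to [g]. /fumkuovavavoig/ → fumguovavavoig.
Rule 4 (final devoicing): /g/ is a voiced obstruent in word-final position, so it devoices to [k]. /fumguovavavoig/ → fumguovavavoik.

fumguovavavoik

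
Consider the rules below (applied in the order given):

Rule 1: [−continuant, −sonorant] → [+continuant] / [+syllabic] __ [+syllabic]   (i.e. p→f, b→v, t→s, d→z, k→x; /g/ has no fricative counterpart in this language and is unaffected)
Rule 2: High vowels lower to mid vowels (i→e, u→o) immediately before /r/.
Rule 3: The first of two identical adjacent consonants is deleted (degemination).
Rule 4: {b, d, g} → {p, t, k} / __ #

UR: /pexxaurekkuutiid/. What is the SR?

pexaorekuusiit

Rule 1 (intervocalic spirantization): /t/ is a stop between vowels /u/ and /i/, so it spirantizes to the fricative [s]. /pexxaurekkuutiid/ → pexxaurekkuusiid.
Rule 2 (pre-rhotic lowering): /u/ is a high vowel immediately before /r/, so it lowers to [o]. /pexxaurekkuusiid/ → pexxaorekkuusiid.
Rule 3 (degemination): /xx/ is a geminate; the first /x/ deletes. /kk/ is a geminate; the first /k/ deletes. /pexxaorekkuusiid/ → pexaorekuusiid.
Rule 4 (final devoicing): /d/ is a voiced stop in word-final position, so it devoices to [t]. /pexaorekuusiid/ → pexaorekuusiit.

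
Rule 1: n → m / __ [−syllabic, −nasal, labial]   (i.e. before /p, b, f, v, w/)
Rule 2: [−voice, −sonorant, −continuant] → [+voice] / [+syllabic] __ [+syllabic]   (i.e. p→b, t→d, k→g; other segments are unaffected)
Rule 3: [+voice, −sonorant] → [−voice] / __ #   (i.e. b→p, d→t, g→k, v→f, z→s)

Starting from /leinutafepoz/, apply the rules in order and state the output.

leinudafebos

Rule 1 (nasal place assimilation): no segment meets the environment; /leinutafepoz/ is unchanged.
Rule 2 (intervocalic voicing): /t/ is a voiceless stop between vowels /u/ and /a/, so it voices to [d]. /p/ is a voiceless stop between vowels /e/ and /o/, so it voices to [b]. /leinutafepoz/ → leinudafeboz.
Rule 3 (final devoicing): /z/ is a voiced obstruent in word-final position, so it devoices to [s]. /leinudafeboz/ → leinudafebos.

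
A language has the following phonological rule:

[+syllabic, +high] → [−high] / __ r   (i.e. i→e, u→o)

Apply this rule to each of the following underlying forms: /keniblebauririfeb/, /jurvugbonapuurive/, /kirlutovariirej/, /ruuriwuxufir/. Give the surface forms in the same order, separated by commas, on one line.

/keniblebauririfeb/: /u/ is a high vowel immediately before /r/, so it lowers to [o]. /i/ is a high vowel immediately before /r/, so it lowers to [e]. → [keniblebaorerifeb].
/jurvugbonapuurive/: /u/ is a high vowel immediately before /r/, so it lowers to [o]. /u/ is a high vowel immediately before /r/, so it lowers to [o]. → [jorvugbonapuorive].
/kirlutovariirej/: /i/ is a high vowel immediately before /r/, so it lowers to [e]. /i/ is a high vowel immediately before /r/, so it lowers to [e]. → [kerlutovarierej].
/ruuriwuxufir/: /u/ is a high vowel immediately before /r/, so it lowers to [o]. /i/ is a high vowel immediately before /r/, so it lowers to [e]. → [ruoriwuxufer].

keniblebaorerifeb, jorvugbonapuorive, kerlutovarierej, ruoriwuxufer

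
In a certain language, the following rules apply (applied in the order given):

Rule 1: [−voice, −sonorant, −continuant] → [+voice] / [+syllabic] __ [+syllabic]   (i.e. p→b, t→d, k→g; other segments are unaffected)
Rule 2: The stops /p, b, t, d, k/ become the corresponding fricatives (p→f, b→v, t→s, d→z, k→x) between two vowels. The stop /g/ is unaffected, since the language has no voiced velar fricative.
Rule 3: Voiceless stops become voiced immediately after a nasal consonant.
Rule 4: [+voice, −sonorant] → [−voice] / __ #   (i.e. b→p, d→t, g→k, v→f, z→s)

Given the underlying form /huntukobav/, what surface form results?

hundugovaf

Rule 1 (intervocalic voicing): /k/ is a voiceless stop between vowels /u/ and /o/, so it voices to [g]. /huntukobav/ → huntugobav.
Rule 2 (intervocalic spirantization): /b/ is a stop between vowels /o/ and /a/, so it spirantizes to the fricative [v]. /huntugobav/ → huntugovav.
Rule 3 (post-nasal voicing): /t/ is a voiceless stop immediately after the nasal /n/, so it voices to [d]. /huntugovav/ → hundugovav.
Rule 4 (final devoicing): /v/ is a voiced obstruent in word-final position, so it devoices to [f]. /hundugovav/ → hundugovaf.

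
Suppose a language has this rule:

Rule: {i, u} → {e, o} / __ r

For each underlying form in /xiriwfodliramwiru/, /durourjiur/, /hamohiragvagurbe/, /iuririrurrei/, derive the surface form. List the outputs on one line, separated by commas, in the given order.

/xiriwfodliramwiru/: /i/ is a high vowel immediately before /r/, so it lowers to [e]. /i/ is a high vowel immediately before /r/, so it lowers to [e]. /i/ is a high vowel immediately before /r/, so it lowers to [e]. → [xeriwfodleramweru].
/durourjiur/: /u/ is a high vowel immediately before /r/, so it lowers to [o]. /u/ is a high vowel immediately before /r/, so it lowers to [o]. /u/ is a high vowel immediately before /r/, so it lowers to [o]. → [doroorjior].
/hamohiragvagurbe/: /i/ is a high vowel immediately before /r/, so it lowers to [e]. /u/ is a high vowel immediately before /r/, so it lowers to [o]. → [hamoheragvagorbe].
/iuririrurrei/: /u/ is a high vowel immediately before /r/, so it lowers to [o]. /i/ is a high vowel immediately before /r/, so it lowers to [e]. /i/ is a high vowel immediately before /r/, so it lowers to [e]. /u/ is a high vowel immediately before /r/, so it lowers to [o]. → [iorererorrei].

xeriwfodleramweru, doroorjior, hamoheragvagorbe, iorererorrei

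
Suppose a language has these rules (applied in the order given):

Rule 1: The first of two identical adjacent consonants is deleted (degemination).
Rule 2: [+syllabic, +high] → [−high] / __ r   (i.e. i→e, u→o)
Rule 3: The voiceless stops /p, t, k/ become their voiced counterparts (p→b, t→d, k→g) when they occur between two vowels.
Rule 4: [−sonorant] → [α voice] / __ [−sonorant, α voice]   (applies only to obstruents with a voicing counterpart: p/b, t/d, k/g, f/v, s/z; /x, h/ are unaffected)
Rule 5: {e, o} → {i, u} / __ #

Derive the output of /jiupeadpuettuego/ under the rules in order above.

Rule 1 (degemination): /tt/ is a geminate; the first /t/ deletes. /jiupeadpuettuego/ → jiupeadpuetuego.
Rule 2 (pre-rhotic lowering): no segment meets the environment; /jiupeadpuetuego/ is unchanged.
Rule 3 (intervocalic voicing): /p/ is a voiceless stop between vowels /u/ and /e/, so it voices to [b]. /t/ is a voiceless stop between vowels /e/ and /u/, so it voices to [d]. /jiupeadpuetuego/ → jiubeadpueduego.
Rule 4 (regressive voicing assimilation): /d/ precedes the voiceless obstruent /p/, so it devoices to [t] by assimilation. /jiubeadpueduego/ → jiubeatpueduego.
Rule 5 (final vowel raising): /o/ is a mid vowel in word-final position, so it raises to [u]. /jiubeatpueduego/ → jiubeatpueduegu.

jiubeatpueduegu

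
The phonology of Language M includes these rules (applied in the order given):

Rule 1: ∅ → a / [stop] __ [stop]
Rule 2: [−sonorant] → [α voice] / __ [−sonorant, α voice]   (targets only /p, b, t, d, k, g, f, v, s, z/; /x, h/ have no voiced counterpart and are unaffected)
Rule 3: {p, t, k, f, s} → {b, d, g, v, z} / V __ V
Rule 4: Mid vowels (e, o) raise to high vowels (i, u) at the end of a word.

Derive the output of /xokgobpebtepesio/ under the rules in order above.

xogagobabebadebeziu

Rule 1 (stop-cluster a-epenthesis): /k/ and /g/ form a stop–stop cluster, so [a] is inserted between them. /b/ and /p/ form a stop–stop cluster, so [a] is inserted between them. /b/ and /t/ form a stop–stop cluster, so [a] is inserted between them. /xokgobpebtepesio/ → xokagobapebatepesio.
Rule 2 (regressive voicing assimilation): no segment meets the environment; /xokagobapebatepesio/ is unchanged.
Rule 3 (intervocalic voicing): /k/ is a voiceless obstruent between vowels /o/ and /a/, so it voices to [g]. /p/ is a voiceless obstruent between vowels /a/ and /e/, so it voices to [b]. /t/ is a voiceless obstruent between vowels /a/ and /e/, so it voices to [d]. /p/ is a voiceless obstruent between vowels /e/ and /e/, so it voices to [b]. /s/ is a voiceless obstruent between vowels /e/ and /i/, so it voices to [z]. /xokagobapebatepesio/ → xogagobabebadebezio.
Rule 4 (final vowel raising): /o/ is a mid vowel in word-final position, so it raises to [u]. /xogagobabebadebezio/ → xogagobabebadebeziu.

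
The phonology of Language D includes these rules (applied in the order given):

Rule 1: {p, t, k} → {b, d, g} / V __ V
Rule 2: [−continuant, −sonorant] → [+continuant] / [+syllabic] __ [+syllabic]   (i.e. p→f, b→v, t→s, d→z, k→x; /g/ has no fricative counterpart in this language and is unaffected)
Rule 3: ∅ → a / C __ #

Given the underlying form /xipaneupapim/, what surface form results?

xivaneuvavima

Rule 1 (intervocalic voicing): /p/ is a voiceless stop between vowels /i/ and /a/, so it voices to [b]. /p/ is a voiceless stop between vowels /u/ and /a/, so it voices to [b]. /p/ is a voiceless stop between vowels /a/ and /i/, so it voices to [b]. /xipaneupapim/ → xibaneubabim.
Rule 2 (intervocalic spirantization): /b/ is a stop between vowels /i/ and /a/, so it spirantizes to the fricative [v]. /b/ is a stop between vowels /u/ and /a/, so it spirantizes to the fricative [v]. /b/ is a stop between vowels /a/ and /i/, so it spirantizes to the fricative [v]. /xibaneubabim/ → xivaneuvavim.
Rule 3 (final a-epenthesis): the form ends in the consonant /m/, so [a] is inserted word-finally. /xivaneuvavim/ → xivaneuvavima.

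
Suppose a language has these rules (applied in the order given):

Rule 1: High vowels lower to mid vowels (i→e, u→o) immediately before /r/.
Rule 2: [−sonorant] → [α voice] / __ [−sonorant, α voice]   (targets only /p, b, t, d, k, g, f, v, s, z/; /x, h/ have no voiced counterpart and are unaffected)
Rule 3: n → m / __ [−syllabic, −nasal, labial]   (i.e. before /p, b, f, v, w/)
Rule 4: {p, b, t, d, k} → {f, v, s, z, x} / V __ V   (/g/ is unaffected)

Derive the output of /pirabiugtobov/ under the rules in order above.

Rule 1 (pre-rhotic lowering): /i/ is a high vowel immediately before /r/, so it lowers to [e]. /pirabiugtobov/ → perabiugtobov.
Rule 2 (regressive voicing assimilation): /g/ precedes the voiceless obstruent /t/, so it devoices to [k] by assimilation. /perabiugtobov/ → perabiuktobov.
Rule 3 (nasal place assimilation): no segment meets the environment; /perabiuktobov/ is unchanged.
Rule 4 (intervocalic spirantization): /b/ is a stop between vowels /a/ and /i/, so it spirantizes to the fricative [v]. /b/ is a stop between vowels /o/ and /o/, so it spirantizes to the fricative [v]. /perabiuktobov/ → peraviuktovov.

peraviuktovov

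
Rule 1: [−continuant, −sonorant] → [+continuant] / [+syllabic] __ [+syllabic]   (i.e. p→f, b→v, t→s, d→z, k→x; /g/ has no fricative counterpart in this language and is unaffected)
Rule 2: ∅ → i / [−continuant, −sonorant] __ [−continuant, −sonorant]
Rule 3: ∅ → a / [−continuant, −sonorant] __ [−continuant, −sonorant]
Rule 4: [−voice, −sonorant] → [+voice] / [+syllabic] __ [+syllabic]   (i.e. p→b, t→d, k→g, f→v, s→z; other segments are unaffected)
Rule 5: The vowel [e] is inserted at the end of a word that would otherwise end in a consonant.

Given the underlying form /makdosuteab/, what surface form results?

Rule 1 (intervocalic spirantization): /t/ is a stop between vowels /u/ and /e/, so it spirantizes to the fricative [s]. /makdosuteab/ → makdosuseab.
Rule 2 (stop-cluster i-epenthesis): /k/ and /d/ form a stop–stop cluster, so [i] is inserted between them. /makdosuseab/ → makidosuseab.
Rule 3 (stop-cluster a-epenthesis): no segment meets the environment; /makidosuseab/ is unchanged.
Rule 4 (intervocalic voicing): /k/ is a voiceless obstruent between vowels /a/ and /i/, so it voices to [g]. /s/ is a voiceless obstruent between vowels /o/ and /u/, so it voices to [z]. /s/ is a voiceless obstruent between vowels /u/ and /e/, so it voices to [z]. /makidosuseab/ → magidozuzeab.
Rule 5 (final e-epenthesis): the form ends in the consonant /b/, so [e] is inserted word-finally. /magidozuzeab/ → magidozuzeabe.

magidozuzeabe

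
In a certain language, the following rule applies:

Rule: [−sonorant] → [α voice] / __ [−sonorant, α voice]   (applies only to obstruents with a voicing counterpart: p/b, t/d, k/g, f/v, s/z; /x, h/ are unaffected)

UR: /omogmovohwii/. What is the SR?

No segment of /omogmovohwii/ meets the structural description of the rule, so the form surfaces unchanged.

omogmovohwii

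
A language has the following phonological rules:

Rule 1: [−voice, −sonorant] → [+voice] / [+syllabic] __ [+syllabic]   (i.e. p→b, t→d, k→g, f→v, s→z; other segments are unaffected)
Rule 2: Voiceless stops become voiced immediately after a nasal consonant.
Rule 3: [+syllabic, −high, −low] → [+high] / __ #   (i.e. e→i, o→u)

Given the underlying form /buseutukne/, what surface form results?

buzeudukni

Rule 1 (intervocalic voicing): /s/ is a voiceless obstruent between vowels /u/ and /e/, so it voices to [z]. /t/ is a voiceless obstruent between vowels /u/ and /u/, so it voices to [d]. /buseutukne/ → buzeudukne.
Rule 2 (post-nasal voicing): no segment meets the environment; /buzeudukne/ is unchanged.
Rule 3 (final vowel raising): /e/ is a mid vowel in word-final position, so it raises to [i]. /buzeudukne/ → buzeudukni.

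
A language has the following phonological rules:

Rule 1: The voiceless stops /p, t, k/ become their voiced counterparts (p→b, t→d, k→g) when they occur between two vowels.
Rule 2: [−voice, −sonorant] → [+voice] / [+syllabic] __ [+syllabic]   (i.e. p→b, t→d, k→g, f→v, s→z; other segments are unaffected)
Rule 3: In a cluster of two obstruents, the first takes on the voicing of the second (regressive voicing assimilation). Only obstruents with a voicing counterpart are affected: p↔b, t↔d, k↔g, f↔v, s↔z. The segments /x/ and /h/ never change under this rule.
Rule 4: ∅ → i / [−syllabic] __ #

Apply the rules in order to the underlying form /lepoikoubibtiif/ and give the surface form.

leboigoubiptiifi

Rule 1 (intervocalic voicing): /p/ is a voiceless stop between vowels /e/ and /o/, so it voices to [b]. /k/ is a voiceless stop between vowels /i/ and /o/, so it voices to [g]. /lepoikoubibtiif/ → leboigoubibtiif.
Rule 2 (intervocalic voicing): no segment meets the environment; /leboigoubibtiif/ is unchanged.
Rule 3 (regressive voicing assimilation): /b/ precedes the voiceless obstruent /t/, so it devoices to [p] by assimilation. /leboigoubibtiif/ → leboigoubiptiif.
Rule 4 (final i-epenthesis): the form ends in the consonant /f/, so [i] is inserted word-finally. /leboigoubiptiif/ → leboigoubiptiifi.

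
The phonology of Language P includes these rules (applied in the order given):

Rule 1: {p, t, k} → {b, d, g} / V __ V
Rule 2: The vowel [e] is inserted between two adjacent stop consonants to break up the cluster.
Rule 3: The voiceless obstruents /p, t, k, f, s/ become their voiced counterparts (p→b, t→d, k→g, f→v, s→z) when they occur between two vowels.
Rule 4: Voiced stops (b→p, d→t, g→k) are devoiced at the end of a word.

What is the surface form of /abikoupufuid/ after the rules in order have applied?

abigoubuvuit

Rule 1 (intervocalic voicing): /k/ is a voiceless stop between vowels /i/ and /o/, so it voices to [g]. /p/ is a voiceless stop between vowels /u/ and /u/, so it voices to [b]. /abikoupufuid/ → abigoubufuid.
Rule 2 (stop-cluster e-epenthesis): no segment meets the environment; /abigoubufuid/ is unchanged.
Rule 3 (intervocalic voicing): /f/ is a voiceless obstruent between vowels /u/ and /u/, so it voices to [v]. /abigoubufuid/ → abigoubuvuid.
Rule 4 (final devoicing): /d/ is a voiced stop in word-final position, so it devoices to [t]. /abigoubuvuid/ → abigoubuvuit.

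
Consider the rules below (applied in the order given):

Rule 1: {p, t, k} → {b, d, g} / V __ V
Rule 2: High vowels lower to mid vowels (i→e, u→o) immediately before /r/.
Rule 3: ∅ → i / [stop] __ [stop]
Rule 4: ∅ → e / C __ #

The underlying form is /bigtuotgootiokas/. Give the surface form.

bigituotigoodiogase

Rule 1 (intervocalic voicing): /t/ is a voiceless stop between vowels /o/ and /i/, so it voices to [d]. /k/ is a voiceless stop between vowels /o/ and /a/, so it voices to [g]. /bigtuotgootiokas/ → bigtuotgoodiogas.
Rule 2 (pre-rhotic lowering): no segment meets the environment; /bigtuotgoodiogas/ is unchanged.
Rule 3 (stop-cluster i-epenthesis): /g/ and /t/ form a stop–stop cluster, so [i] is inserted between them. /t/ and /g/ form a stop–stop cluster, so [i] is inserted between them. /bigtuotgoodiogas/ → bigituotigoodiogas.
Rule 4 (final e-epenthesis): the form ends in the consonant /s/, so [e] is inserted word-finally. /bigituotigoodiogas/ → bigituotigoodiogase.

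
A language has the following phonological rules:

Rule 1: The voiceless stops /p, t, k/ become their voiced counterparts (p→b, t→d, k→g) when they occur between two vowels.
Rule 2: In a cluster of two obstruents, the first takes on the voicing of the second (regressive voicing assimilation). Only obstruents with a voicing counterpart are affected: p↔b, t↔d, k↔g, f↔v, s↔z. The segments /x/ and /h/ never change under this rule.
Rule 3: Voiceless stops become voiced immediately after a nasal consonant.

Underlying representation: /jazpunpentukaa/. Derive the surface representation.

Rule 1 (intervocalic voicing): /k/ is a voiceless stop between vowels /u/ and /a/, so it voices to [g]. /jazpunpentukaa/ → jazpunpentugaa.
Rule 2 (regressive voicing assimilation): /z/ precedes the voiceless obstruent /p/, so it devoices to [s] by assimilation. /jazpunpentugaa/ → jaspunpentugaa.
Rule 3 (post-nasal voicing): /p/ is a voiceless stop immediately after the nasal /n/, so it voices to [b]. /t/ is a voiceless stop immediately after the nasal /n/, so it voices to [d]. /jaspunpentugaa/ → jaspunbendugaa.

jaspunbendugaa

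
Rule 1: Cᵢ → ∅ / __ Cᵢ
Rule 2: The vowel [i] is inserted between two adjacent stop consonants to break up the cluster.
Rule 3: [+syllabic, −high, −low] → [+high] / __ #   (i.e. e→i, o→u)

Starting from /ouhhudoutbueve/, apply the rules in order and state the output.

Rule 1 (degemination): /hh/ is a geminate; the first /h/ deletes. /ouhhudoutbueve/ → ouhudoutbueve.
Rule 2 (stop-cluster i-epenthesis): /t/ and /b/ form a stop–stop cluster, so [i] is inserted between them. /ouhudoutbueve/ → ouhudoutibueve.
Rule 3 (final vowel raising): /e/ is a mid vowel in word-final position, so it raises to [i]. /ouhudoutibueve/ → ouhudoutibuevi.

ouhudoutibuevi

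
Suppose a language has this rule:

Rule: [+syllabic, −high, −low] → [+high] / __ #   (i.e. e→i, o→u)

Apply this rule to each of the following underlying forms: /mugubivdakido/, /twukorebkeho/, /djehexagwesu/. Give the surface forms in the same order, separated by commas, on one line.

/mugubivdakido/: /o/ is a mid vowel in word-final position, so it raises to [u]. → [mugubivdakidu].
/twukorebkeho/: /o/ is a mid vowel in word-final position, so it raises to [u]. → [twukorebkehu].
/djehexagwesu/: the rule's environment is not met; surfaces unchanged as [djehexagwesu].

mugubivdakidu, twukorebkehu, djehexagwesu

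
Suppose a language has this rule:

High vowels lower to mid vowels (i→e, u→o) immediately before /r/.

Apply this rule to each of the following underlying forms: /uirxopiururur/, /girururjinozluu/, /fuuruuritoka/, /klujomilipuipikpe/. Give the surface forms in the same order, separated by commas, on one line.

uerxopiororor, gerororjinozluu, fuoruoritoka, klujomilipuipikpe

/uirxopiururur/: /i/ is a high vowel immediately before /r/, so it lowers to [e]. /u/ is a high vowel immediately before /r/, so it lowers to [o]. /u/ is a high vowel immediately before /r/, so it lowers to [o]. /u/ is a high vowel immediately before /r/, so it lowers to [o]. → [uerxopiororor].
/girururjinozluu/: /i/ is a high vowel immediately before /r/, so it lowers to [e]. /u/ is a high vowel immediately before /r/, so it lowers to [o]. /u/ is a high vowel immediately before /r/, so it lowers to [o]. → [gerororjinozluu].
/fuuruuritoka/: /u/ is a high vowel immediately before /r/, so it lowers to [o]. /u/ is a high vowel immediately before /r/, so it lowers to [o]. → [fuoruoritoka].
/klujomilipuipikpe/: the rule's environment is not met; surfaces unchanged as [klujomilipuipikpe].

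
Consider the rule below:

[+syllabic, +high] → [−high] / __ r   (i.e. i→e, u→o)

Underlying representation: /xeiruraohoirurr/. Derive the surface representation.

xeeroraohoerorr

/i/ is a high vowel immediately before /r/, so it lowers to [e].
/u/ is a high vowel immediately before /r/, so it lowers to [o].
/i/ is a high vowel immediately before /r/, so it lowers to [e].
/u/ is a high vowel immediately before /r/, so it lowers to [o].
Surface form: [xeeroraohoerorr].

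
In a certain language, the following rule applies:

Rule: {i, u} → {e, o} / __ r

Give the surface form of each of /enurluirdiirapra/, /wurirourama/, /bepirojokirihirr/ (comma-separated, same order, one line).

/enurluirdiirapra/: /u/ is a high vowel immediately before /r/, so it lowers to [o]. /i/ is a high vowel immediately before /r/, so it lowers to [e]. /i/ is a high vowel immediately before /r/, so it lowers to [e]. → [enorluerdierapra].
/wurirourama/: /u/ is a high vowel immediately before /r/, so it lowers to [o]. /i/ is a high vowel immediately before /r/, so it lowers to [e]. /u/ is a high vowel immediately before /r/, so it lowers to [o]. → [woreroorama].
/bepirojokirihirr/: /i/ is a high vowel immediately before /r/, so it lowers to [e]. /i/ is a high vowel immediately before /r/, so it lowers to [e]. /i/ is a high vowel immediately before /r/, so it lowers to [e]. → [beperojokeriherr].

enorluerdierapra, woreroorama, beperojokeriherr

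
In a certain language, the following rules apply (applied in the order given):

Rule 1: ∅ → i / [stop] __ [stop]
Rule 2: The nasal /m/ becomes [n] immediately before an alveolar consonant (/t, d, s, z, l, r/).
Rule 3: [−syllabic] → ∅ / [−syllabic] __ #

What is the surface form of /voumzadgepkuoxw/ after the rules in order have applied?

Rule 1 (stop-cluster i-epenthesis): /d/ and /g/ form a stop–stop cluster, so [i] is inserted between them. /p/ and /k/ form a stop–stop cluster, so [i] is inserted between them. /voumzadgepkuoxw/ → voumzadigepikuoxw.
Rule 2 (nasal place assimilation): /m/ precedes the alveolar consonant /z/, so it assimilates in place to [n]. /voumzadigepikuoxw/ → vounzadigepikuoxw.
Rule 3 (final cluster simplification): /w/ is the second consonant of a word-final cluster /xw/, so it deletes. /vounzadigepikuoxw/ → vounzadigepikuox.

vounzadigepikuox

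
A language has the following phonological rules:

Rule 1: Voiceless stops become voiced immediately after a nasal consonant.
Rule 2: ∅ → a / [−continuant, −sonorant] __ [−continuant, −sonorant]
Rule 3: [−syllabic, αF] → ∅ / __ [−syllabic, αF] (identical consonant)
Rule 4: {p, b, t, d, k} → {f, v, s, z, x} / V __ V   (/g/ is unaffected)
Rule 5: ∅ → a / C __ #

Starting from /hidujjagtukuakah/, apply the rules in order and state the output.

hizujagasuxuaxaha

Rule 1 (post-nasal voicing): no segment meets the environment; /hidujjagtukuakah/ is unchanged.
Rule 2 (stop-cluster a-epenthesis): /g/ and /t/ form a stop–stop cluster, so [a] is inserted between them. /hidujjagtukuakah/ → hidujjagatukuakah.
Rule 3 (degemination): /jj/ is a geminate; the first /j/ deletes. /hidujjagatukuakah/ → hidujagatukuakah.
Rule 4 (intervocalic spirantization): /d/ is a stop between vowels /i/ and /u/, so it spirantizes to the fricative [z]. /t/ is a stop between vowels /a/ and /u/, so it spirantizes to the fricative [s]. /k/ is a stop between vowels /u/ and /u/, so it spirantizes to the fricative [x]. /k/ is a stop between vowels /a/ and /a/, so it spirantizes to the fricative [x]. /hidujagatukuakah/ → hizujagasuxuaxah.
Rule 5 (final a-epenthesis): the form ends in the consonant /h/, so [a] is inserted word-finally. /hizujagasuxuaxah/ → hizujagasuxuaxaha.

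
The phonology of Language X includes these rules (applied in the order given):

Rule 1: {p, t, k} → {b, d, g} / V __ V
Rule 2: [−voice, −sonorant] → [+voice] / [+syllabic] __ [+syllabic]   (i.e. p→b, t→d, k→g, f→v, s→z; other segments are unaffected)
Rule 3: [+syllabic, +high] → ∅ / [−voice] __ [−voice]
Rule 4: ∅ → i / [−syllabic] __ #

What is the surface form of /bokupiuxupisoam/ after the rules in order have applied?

bogubiuxubizoami

Rule 1 (intervocalic voicing): /k/ is a voiceless stop between vowels /o/ and /u/, so it voices to [g]. /p/ is a voiceless stop between vowels /u/ and /i/, so it voices to [b]. /p/ is a voiceless stop between vowels /u/ and /i/, so it voices to [b]. /bokupiuxupisoam/ → bogubiuxubisoam.
Rule 2 (intervocalic voicing): /s/ is a voiceless obstruent between vowels /i/ and /o/, so it voices to [z]. /bogubiuxubisoam/ → bogubiuxubizoam.
Rule 3 (high vowel syncope): no segment meets the environment; /bogubiuxubizoam/ is unchanged.
Rule 4 (final i-epenthesis): the form ends in the consonant /m/, so [i] is inserted word-finally. /bogubiuxubizoam/ → bogubiuxubizoami.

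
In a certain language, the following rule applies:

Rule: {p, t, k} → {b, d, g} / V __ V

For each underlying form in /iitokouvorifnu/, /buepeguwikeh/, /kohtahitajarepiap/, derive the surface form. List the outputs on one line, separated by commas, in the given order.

/iitokouvorifnu/: /t/ is a voiceless stop between vowels /i/ and /o/, so it voices to [d]. /k/ is a voiceless stop between vowels /o/ and /o/, so it voices to [g]. → [iidogouvorifnu].
/buepeguwikeh/: /p/ is a voiceless stop between vowels /e/ and /e/, so it voices to [b]. /k/ is a voiceless stop between vowels /i/ and /e/, so it voices to [g]. → [buebeguwigeh].
/kohtahitajarepiap/: /t/ is a voiceless stop between vowels /i/ and /a/, so it voices to [d]. /p/ is a voiceless stop between vowels /e/ and /i/, so it voices to [b]. → [kohtahidajarebiap].

iidogouvorifnu, buebeguwigeh, kohtahidajarebiap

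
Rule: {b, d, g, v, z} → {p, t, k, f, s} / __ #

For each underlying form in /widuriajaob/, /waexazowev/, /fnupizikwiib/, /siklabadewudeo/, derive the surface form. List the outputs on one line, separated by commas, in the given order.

/widuriajaob/: /b/ is a voiced obstruent in word-final position, so it devoices to [p]. → [widuriajaop].
/waexazowev/: /v/ is a voiced obstruent in word-final position, so it devoices to [f]. → [waexazowef].
/fnupizikwiib/: /b/ is a voiced obstruent in word-final position, so it devoices to [p]. → [fnupizikwiip].
/siklabadewudeo/: the rule's environment is not met; surfaces unchanged as [siklabadewudeo].

widuriajaop, waexazowef, fnupizikwiip, siklabadewudeo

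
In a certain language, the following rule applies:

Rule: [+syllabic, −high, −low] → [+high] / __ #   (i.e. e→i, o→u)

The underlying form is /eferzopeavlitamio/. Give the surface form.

eferzopeavlitamiu

/o/ is a mid vowel in word-final position, so it raises to [u].
Surface form: [eferzopeavlitamiu].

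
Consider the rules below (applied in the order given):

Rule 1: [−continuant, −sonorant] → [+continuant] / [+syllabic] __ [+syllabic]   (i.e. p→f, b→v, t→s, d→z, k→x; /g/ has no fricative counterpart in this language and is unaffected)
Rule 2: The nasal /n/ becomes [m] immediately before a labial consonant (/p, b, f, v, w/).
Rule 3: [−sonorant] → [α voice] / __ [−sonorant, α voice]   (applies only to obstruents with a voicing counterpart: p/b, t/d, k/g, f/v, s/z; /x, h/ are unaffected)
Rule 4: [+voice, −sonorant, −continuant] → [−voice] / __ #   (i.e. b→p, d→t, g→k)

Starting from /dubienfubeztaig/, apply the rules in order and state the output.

duviemfuvestaik

Rule 1 (intervocalic spirantization): /b/ is a stop between vowels /u/ and /i/, so it spirantizes to the fricative [v]. /b/ is a stop between vowels /u/ and /e/, so it spirantizes to the fricative [v]. /dubienfubeztaig/ → duvienfuveztaig.
Rule 2 (nasal place assimilation): /n/ precedes the labial consonant /f/, so it assimilates in place to [m]. /duvienfuveztaig/ → duviemfuveztaig.
Rule 3 (regressive voicing assimilation): /z/ precedes the voiceless obstruent /t/, so it devoices to [s] by assimilation. /duviemfuveztaig/ → duviemfuvestaig.
Rule 4 (final devoicing): /g/ is a voiced stop in word-final position, so it devoices to [k]. /duviemfuvestaig/ → duviemfuvestaik.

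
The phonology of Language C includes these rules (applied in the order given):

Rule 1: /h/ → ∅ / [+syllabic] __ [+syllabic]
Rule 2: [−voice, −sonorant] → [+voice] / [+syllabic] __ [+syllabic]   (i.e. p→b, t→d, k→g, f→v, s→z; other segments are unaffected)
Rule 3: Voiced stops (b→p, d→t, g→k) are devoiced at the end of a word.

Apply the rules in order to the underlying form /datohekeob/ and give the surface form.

dadoegeop

Rule 1 (intervocalic h-deletion): /h/ occurs between vowels /o/ and /e/, so it deletes. /datohekeob/ → datoekeob.
Rule 2 (intervocalic voicing): /t/ is a voiceless obstruent between vowels /a/ and /o/, so it voices to [d]. /k/ is a voiceless obstruent between vowels /e/ and /e/, so it voices to [g]. /datoekeob/ → dadoegeob.
Rule 3 (final devoicing): /b/ is a voiced stop in word-final position, so it devoices to [p]. /dadoegeob/ → dadoegeop.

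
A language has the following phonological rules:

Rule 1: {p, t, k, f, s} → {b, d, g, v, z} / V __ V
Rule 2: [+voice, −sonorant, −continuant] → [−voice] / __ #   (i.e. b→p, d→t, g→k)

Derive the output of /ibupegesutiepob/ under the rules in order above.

Rule 1 (intervocalic voicing): /p/ is a voiceless obstruent between vowels /u/ and /e/, so it voices to [b]. /s/ is a voiceless obstruent between vowels /e/ and /u/, so it voices to [z]. /t/ is a voiceless obstruent between vowels /u/ and /i/, so it voices to [d]. /p/ is a voiceless obstruent between vowels /e/ and /o/, so it voices to [b]. /ibupegesutiepob/ → ibubegezudiebob.
Rule 2 (final devoicing): /b/ is a voiced stop in word-final position, so it devoices to [p]. /ibubegezudiebob/ → ibubegezudiebop.

ibubegezudiebop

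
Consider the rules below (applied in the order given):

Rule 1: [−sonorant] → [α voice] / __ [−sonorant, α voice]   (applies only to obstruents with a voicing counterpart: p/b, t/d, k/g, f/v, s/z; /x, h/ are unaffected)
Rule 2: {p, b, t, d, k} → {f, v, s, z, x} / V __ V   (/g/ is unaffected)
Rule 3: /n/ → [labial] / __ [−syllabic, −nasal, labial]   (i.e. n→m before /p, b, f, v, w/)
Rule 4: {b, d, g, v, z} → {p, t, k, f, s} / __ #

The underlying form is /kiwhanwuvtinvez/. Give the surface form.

kiwhamwuftimves

Rule 1 (regressive voicing assimilation): /v/ precedes the voiceless obstruent /t/, so it devoices to [f] by assimilation. /kiwhanwuvtinvez/ → kiwhanwuftinvez.
Rule 2 (intervocalic spirantization): no segment meets the environment; /kiwhanwuftinvez/ is unchanged.
Rule 3 (nasal place assimilation): /n/ precedes the labial consonant /w/, so it assimilates in place to [m]. /n/ precedes the labial consonant /v/, so it assimilates in place to [m]. /kiwhanwuftinvez/ → kiwhamwuftimvez.
Rule 4 (final devoicing): /z/ is a voiced obstruent in word-final position, so it devoices to [s]. /kiwhamwuftimvez/ → kiwhamwuftimves.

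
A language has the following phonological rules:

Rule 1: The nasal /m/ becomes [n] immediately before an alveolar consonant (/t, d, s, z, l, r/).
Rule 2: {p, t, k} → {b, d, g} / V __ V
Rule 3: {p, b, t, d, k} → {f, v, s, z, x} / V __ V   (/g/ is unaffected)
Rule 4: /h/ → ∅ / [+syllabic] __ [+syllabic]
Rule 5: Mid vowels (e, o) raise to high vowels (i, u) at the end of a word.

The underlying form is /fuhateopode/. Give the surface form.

Rule 1 (nasal place assimilation): no segment meets the environment; /fuhateopode/ is unchanged.
Rule 2 (intervocalic voicing): /t/ is a voiceless stop between vowels /a/ and /e/, so it voices to [d]. /p/ is a voiceless stop between vowels /o/ and /o/, so it voices to [b]. /fuhateopode/ → fuhadeobode.
Rule 3 (intervocalic spirantization): /d/ is a stop between vowels /a/ and /e/, so it spirantizes to the fricative [z]. /b/ is a stop between vowels /o/ and /o/, so it spirantizes to the fricative [v]. /d/ is a stop between vowels /o/ and /e/, so it spirantizes to the fricative [z]. /fuhadeobode/ → fuhazeovoze.
Rule 4 (intervocalic h-deletion): /h/ occurs between vowels /u/ and /a/, so it deletes. /fuhazeovoze/ → fuazeovoze.
Rule 5 (final vowel raising): /e/ is a mid vowel in word-final position, so it raises to [i]. /fuazeovoze/ → fuazeovozi.

fuazeovozi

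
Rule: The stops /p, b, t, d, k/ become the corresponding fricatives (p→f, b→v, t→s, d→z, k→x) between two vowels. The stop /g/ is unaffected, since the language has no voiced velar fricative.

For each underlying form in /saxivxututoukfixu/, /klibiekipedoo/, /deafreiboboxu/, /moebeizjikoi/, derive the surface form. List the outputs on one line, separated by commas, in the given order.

saxivxususoukfixu, kliviexifezoo, deafreivovoxu, moeveizjixoi

/saxivxututoukfixu/: /t/ is a stop between vowels /u/ and /u/, so it spirantizes to the fricative [s]. /t/ is a stop between vowels /u/ and /o/, so it spirantizes to the fricative [s]. → [saxivxususoukfixu].
/klibiekipedoo/: /b/ is a stop between vowels /i/ and /i/, so it spirantizes to the fricative [v]. /k/ is a stop between vowels /e/ and /i/, so it spirantizes to the fricative [x]. /p/ is a stop between vowels /i/ and /e/, so it spirantizes to the fricative [f]. /d/ is a stop between vowels /e/ and /o/, so it spirantizes to the fricative [z]. → [kliviexifezoo].
/deafreiboboxu/: /b/ is a stop between vowels /i/ and /o/, so it spirantizes to the fricative [v]. /b/ is a stop between vowels /o/ and /o/, so it spirantizes to the fricative [v]. → [deafreivovoxu].
/moebeizjikoi/: /b/ is a stop between vowels /e/ and /e/, so it spirantizes to the fricative [v]. /k/ is a stop between vowels /i/ and /o/, so it spirantizes to the fricative [x]. → [moeveizjixoi].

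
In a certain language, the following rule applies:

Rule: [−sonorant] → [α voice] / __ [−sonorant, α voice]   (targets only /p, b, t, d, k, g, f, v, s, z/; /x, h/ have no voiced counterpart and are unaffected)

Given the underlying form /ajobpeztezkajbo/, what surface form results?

ajoppesteskajbo

/b/ precedes the voiceless obstruent /p/, so it devoices to [p] by assimilation.
/z/ precedes the voiceless obstruent /t/, so it devoices to [s] by assimilation.
/z/ precedes the voiceless obstruent /k/, so it devoices to [s] by assimilation.
Surface form: [ajoppesteskajbo].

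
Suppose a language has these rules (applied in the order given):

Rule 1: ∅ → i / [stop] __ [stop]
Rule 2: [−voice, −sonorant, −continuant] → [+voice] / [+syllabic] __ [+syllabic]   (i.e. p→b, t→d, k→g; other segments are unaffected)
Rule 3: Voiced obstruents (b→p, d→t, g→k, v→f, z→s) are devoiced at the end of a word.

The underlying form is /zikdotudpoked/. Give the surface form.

zigidodudiboget

Rule 1 (stop-cluster i-epenthesis): /k/ and /d/ form a stop–stop cluster, so [i] is inserted between them. /d/ and /p/ form a stop–stop cluster, so [i] is inserted between them. /zikdotudpoked/ → zikidotudipoked.
Rule 2 (intervocalic voicing): /k/ is a voiceless stop between vowels /i/ and /i/, so it voices to [g]. /t/ is a voiceless stop between vowels /o/ and /u/, so it voices to [d]. /p/ is a voiceless stop between vowels /i/ and /o/, so it voices to [b]. /k/ is a voiceless stop between vowels /o/ and /e/, so it voices to [g]. /zikidotudipoked/ → zigidodudiboged.
Rule 3 (final devoicing): /d/ is a voiced obstruent in word-final position, so it devoices to [t]. /zigidodudiboged/ → zigidodudiboget.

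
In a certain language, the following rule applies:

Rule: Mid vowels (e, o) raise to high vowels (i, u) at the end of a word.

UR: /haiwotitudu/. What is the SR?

No segment of /haiwotitudu/ meets the structural description of the rule, so the form surfaces unchanged.

haiwotitudu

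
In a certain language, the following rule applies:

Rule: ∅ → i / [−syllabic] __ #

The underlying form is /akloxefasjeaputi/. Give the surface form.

No segment of /akloxefasjeaputi/ meets the structural description of the rule, so the form surfaces unchanged.

akloxefasjeaputi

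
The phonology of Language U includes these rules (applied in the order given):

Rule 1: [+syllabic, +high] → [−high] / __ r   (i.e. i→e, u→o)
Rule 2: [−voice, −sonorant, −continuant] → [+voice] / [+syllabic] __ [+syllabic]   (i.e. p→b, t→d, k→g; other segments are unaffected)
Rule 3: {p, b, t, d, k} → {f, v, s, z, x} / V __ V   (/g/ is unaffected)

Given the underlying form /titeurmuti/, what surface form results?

tizeormuzi

Rule 1 (pre-rhotic lowering): /u/ is a high vowel immediately before /r/, so it lowers to [o]. /titeurmuti/ → titeormuti.
Rule 2 (intervocalic voicing): /t/ is a voiceless stop between vowels /i/ and /e/, so it voices to [d]. /t/ is a voiceless stop between vowels /u/ and /i/, so it voices to [d]. /titeormuti/ → tideormudi.
Rule 3 (intervocalic spirantization): /d/ is a stop between vowels /i/ and /e/, so it spirantizes to the fricative [z]. /d/ is a stop between vowels /u/ and /i/, so it spirantizes to the fricative [z]. /tideormudi/ → tizeormuzi.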